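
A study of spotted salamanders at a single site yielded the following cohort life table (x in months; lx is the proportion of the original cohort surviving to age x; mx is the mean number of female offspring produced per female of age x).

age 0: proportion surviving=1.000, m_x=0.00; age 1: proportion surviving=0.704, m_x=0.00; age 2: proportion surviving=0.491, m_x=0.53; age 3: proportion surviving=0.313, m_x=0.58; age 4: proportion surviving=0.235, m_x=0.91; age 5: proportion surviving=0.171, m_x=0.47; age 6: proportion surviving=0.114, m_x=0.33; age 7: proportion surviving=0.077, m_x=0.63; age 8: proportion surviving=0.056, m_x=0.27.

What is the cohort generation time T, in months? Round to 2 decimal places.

3.59

lx·mx: 0, 0, 0.26023, 0.18154, 0.21385, 0.08037, 0.03762, 0.04851, 0.01512 → R0 = 0.83724
x·lx·mx: 0, 0, 0.52046, 0.54462, 0.8554, 0.40185, 0.22572, 0.33957, 0.12096 → Σ = 3.00858
T = 3.00858 / 0.83724 = 3.59345… → 3.59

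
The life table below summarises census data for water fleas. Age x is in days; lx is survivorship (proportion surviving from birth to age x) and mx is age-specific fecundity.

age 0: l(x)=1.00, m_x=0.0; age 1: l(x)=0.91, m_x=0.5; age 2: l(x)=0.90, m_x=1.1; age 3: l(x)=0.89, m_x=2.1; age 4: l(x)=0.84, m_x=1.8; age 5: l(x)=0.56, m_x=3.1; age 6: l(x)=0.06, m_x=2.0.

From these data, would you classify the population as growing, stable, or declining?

growing

R0 = Σ lx·mx = 0 + 0.455 + 0.99 + 1.869 + 1.512 + 1.736 + 0.12 = 6.682
R0 > 1, so the population is growing.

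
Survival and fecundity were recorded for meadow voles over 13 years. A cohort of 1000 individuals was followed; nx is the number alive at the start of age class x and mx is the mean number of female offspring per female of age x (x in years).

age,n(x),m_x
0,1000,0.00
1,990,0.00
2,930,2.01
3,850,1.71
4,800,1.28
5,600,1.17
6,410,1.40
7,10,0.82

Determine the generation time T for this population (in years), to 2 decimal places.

lx = nx/n0 = nx/1000: 1, 0.99, 0.93, 0.85, 0.8, 0.6, 0.41, 0.01
lx·mx: 0, 0, 1.8693, 1.4535, 1.024, 0.702, 0.574, 0.0082 → R0 = 5.631
x·lx·mx: 0, 0, 3.7386, 4.3605, 4.096, 3.51, 3.444, 0.0574 → Σ = 19.2065
T = 19.2065 / 5.631 = 3.410851… → 3.41

3.41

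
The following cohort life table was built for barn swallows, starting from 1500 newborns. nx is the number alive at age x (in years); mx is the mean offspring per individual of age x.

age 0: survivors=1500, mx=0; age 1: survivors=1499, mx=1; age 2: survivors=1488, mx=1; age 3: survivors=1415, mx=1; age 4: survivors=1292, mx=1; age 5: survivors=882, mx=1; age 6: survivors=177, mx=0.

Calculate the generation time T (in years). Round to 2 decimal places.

2.78

lx = nx/n0 = nx/1500: 1, 0.99933…, 0.992, 0.94333…, 0.86133…, 0.588, 0.118
lx·mx: 0, 0.999333…, 0.992, 0.943333…, 0.861333…, 0.588, 0 → R0 = 4.384…
x·lx·mx: 0, 0.999333…, 1.984, 2.83…, 3.445333…, 2.94, 0 → Σ = 12.198667…
T = 12.198667… / 4.384… = 2.782543… → 2.78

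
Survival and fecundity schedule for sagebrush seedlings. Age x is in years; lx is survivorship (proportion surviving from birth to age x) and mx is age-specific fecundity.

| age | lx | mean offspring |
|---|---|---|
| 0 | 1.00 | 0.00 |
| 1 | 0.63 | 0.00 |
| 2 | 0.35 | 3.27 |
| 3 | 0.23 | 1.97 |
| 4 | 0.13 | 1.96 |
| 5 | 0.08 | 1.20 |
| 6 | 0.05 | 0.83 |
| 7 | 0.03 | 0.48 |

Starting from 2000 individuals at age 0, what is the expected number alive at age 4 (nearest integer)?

Expected survivors = N0 · l_4 = 2000 × 0.13 = 260 → 260

260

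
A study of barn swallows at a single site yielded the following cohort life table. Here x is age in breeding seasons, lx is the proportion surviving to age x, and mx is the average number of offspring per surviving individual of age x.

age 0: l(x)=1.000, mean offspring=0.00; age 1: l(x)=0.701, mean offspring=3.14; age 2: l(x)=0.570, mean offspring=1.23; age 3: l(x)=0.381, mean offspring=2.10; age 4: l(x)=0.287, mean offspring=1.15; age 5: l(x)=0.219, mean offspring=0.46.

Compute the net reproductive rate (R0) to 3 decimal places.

4.133

lx·mx by age: 0, 2.20114, 0.7011, 0.8001, 0.33005, 0.10074
R0 = Σ lx·mx = 4.13313 → 4.133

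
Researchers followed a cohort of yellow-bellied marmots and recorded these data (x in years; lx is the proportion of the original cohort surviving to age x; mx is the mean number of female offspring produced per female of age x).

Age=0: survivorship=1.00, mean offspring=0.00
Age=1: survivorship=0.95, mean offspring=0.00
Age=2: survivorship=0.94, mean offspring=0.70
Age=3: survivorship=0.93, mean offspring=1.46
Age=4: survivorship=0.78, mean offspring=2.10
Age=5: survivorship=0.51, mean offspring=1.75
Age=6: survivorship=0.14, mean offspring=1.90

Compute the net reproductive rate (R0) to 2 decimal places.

4.81

lx·mx by age: 0, 0, 0.658, 1.3578, 1.638, 0.8925, 0.266
R0 = Σ lx·mx = 4.8123 → 4.81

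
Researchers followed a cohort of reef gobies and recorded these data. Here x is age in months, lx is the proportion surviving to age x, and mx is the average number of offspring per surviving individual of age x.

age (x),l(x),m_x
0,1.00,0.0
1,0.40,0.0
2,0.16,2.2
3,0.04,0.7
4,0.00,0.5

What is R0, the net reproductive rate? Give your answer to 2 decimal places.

lx·mx by age: 0, 0, 0.352, 0.028, 0
R0 = Σ lx·mx = 0.38 → 0.38

0.38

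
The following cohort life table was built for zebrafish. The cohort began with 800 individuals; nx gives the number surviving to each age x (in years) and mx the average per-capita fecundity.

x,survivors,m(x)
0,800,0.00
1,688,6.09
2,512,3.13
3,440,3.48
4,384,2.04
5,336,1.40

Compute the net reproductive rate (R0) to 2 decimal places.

lx = nx/n0 = nx/800: 1, 0.86, 0.64, 0.55, 0.48, 0.42
lx·mx by age: 0, 5.2374, 2.0032, 1.914, 0.9792, 0.588
R0 = Σ lx·mx = 10.7218 → 10.72

10.72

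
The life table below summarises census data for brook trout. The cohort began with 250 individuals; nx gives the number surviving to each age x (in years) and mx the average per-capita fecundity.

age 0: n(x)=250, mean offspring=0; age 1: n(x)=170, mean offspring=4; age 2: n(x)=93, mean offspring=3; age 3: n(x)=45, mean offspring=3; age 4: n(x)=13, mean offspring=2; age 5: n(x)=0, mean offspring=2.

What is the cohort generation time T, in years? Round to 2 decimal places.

1.56

lx = nx/n0 = nx/250: 1, 0.68, 0.372, 0.18, 0.052, 0
lx·mx: 0, 2.72, 1.116, 0.54, 0.104, 0 → R0 = 4.48
x·lx·mx: 0, 2.72, 2.232, 1.62, 0.416, 0 → Σ = 6.988
T = 6.988 / 4.48 = 1.559821… → 1.56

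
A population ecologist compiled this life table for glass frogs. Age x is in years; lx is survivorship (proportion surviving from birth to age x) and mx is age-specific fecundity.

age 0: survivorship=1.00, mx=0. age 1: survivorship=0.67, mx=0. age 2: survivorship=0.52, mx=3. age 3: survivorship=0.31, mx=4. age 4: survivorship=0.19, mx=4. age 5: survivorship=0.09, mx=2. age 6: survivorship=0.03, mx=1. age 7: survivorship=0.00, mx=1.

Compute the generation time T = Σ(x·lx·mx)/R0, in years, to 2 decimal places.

2.91

lx·mx: 0, 0, 1.56, 1.24, 0.76, 0.18, 0.03, 0 → R0 = 3.77
x·lx·mx: 0, 0, 3.12, 3.72, 3.04, 0.9, 0.18, 0 → Σ = 10.96
T = 10.96 / 3.77 = 2.907162… → 2.91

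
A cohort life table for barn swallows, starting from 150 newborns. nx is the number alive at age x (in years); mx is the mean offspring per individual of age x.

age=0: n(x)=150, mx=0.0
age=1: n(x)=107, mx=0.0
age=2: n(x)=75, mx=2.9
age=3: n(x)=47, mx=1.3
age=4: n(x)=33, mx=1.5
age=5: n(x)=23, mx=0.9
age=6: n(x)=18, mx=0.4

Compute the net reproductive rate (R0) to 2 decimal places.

lx = nx/n0 = nx/150: 1, 0.71333…, 0.5, 0.31333…, 0.22, 0.15333…, 0.12
lx·mx by age: 0, 0, 1.45, 0.407333…, 0.33, 0.138…, 0.048
R0 = Σ lx·mx = 2.373333… → 2.37

2.37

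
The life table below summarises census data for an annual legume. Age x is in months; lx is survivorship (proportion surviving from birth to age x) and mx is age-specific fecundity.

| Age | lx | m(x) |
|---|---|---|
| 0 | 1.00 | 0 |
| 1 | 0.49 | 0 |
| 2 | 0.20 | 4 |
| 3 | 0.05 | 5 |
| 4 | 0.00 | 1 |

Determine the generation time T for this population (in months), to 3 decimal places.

lx·mx: 0, 0, 0.8, 0.25, 0 → R0 = 1.05
x·lx·mx: 0, 0, 1.6, 0.75, 0 → Σ = 2.35
T = 2.35 / 1.05 = 2.238095… → 2.238

2.238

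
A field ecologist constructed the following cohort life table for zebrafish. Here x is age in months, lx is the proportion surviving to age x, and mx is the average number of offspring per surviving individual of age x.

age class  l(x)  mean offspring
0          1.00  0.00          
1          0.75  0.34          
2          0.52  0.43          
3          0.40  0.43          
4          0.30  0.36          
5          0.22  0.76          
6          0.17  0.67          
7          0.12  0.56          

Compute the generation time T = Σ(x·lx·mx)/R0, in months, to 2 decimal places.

3.29

lx·mx: 0, 0.255, 0.2236, 0.172, 0.108, 0.1672, 0.1139, 0.0672 → R0 = 1.1069
x·lx·mx: 0, 0.255, 0.4472, 0.516, 0.432, 0.836, 0.6834, 0.4704 → Σ = 3.64
T = 3.64 / 1.1069 = 3.288463… → 3.29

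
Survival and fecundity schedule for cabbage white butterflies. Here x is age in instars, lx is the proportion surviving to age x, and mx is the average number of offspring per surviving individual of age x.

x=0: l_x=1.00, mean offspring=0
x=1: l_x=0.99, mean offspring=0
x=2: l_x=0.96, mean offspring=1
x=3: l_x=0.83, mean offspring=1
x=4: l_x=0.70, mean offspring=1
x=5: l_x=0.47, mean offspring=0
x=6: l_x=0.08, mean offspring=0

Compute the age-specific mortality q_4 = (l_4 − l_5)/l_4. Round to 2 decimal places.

0.33

q_4 = (l_4 − l_5) / l_4 = (0.7 − 0.47) / 0.7
     = 0.23 / 0.7 = 0.328571… → 0.33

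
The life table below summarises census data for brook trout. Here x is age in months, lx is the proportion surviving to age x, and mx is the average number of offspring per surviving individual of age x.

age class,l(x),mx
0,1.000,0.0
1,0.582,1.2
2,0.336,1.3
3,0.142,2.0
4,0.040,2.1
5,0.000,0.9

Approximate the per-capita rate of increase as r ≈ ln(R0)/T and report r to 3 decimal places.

0.222

R0 = Σ lx·mx = 0 + 0.6984 + 0.4368 + 0.284 + 0.084 + 0 = 1.5032
Σ x·lx·mx = 2.76; T = 2.76/1.5032 = 1.83608…
r ≈ ln(R0)/T = ln(1.5032)/1.83608… = 0.22199… → 0.222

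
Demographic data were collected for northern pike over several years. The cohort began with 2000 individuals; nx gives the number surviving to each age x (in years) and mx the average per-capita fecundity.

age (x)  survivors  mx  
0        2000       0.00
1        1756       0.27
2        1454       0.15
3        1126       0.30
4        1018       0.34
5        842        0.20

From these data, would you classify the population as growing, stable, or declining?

declining

lx = nx/n0 = nx/2000: 1, 0.878, 0.727, 0.563, 0.509, 0.421
R0 = Σ lx·mx = 0 + 0.23706 + 0.10905 + 0.1689 + 0.17306 + 0.0842 = 0.77227
R0 < 1, so the population is declining.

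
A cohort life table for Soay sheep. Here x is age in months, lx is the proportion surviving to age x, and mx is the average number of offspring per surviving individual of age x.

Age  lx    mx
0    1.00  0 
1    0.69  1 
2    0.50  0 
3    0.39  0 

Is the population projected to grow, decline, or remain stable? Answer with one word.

R0 = Σ lx·mx = 0 + 0.69 + 0 + 0 = 0.69
R0 < 1, so the population is declining.

declining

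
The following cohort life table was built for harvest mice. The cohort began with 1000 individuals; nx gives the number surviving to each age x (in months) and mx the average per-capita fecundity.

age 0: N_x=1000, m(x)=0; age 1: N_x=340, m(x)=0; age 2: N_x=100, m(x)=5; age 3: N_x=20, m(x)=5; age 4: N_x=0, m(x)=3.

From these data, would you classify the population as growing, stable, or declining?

declining

lx = nx/n0 = nx/1000: 1, 0.34, 0.1, 0.02, 0
R0 = Σ lx·mx = 0 + 0 + 0.5 + 0.1 + 0 = 0.6
R0 < 1, so the population is declining.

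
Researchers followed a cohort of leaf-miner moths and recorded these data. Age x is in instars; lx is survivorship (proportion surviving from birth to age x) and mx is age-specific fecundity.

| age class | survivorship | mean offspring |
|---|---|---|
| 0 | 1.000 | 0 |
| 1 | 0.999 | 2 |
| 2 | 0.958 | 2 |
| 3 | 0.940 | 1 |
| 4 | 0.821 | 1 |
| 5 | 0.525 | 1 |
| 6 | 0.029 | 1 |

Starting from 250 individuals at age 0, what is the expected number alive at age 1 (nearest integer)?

250

Expected survivors = N0 · l_1 = 250 × 0.999 = 249.75 → 250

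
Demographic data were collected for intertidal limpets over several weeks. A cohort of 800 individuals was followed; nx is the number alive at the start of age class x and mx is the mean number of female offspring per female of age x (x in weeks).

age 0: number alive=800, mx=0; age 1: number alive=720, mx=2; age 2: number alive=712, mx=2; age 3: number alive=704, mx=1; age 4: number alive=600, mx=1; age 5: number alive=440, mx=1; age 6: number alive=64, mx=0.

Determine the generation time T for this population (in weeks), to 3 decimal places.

2.387

lx = nx/n0 = nx/800: 1, 0.9, 0.89, 0.88, 0.75, 0.55, 0.08
lx·mx: 0, 1.8, 1.78, 0.88, 0.75, 0.55, 0 → R0 = 5.76
x·lx·mx: 0, 1.8, 3.56, 2.64, 3, 2.75, 0 → Σ = 13.75
T = 13.75 / 5.76 = 2.387153… → 2.387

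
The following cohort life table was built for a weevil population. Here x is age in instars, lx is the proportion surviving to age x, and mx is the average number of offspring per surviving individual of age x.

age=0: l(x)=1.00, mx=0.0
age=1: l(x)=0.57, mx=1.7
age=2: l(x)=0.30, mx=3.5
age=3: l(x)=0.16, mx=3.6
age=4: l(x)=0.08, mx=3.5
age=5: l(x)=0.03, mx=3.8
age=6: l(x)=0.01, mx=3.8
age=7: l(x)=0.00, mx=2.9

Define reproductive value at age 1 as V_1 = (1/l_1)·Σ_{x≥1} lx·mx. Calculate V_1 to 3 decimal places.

lx·mx for x ≥ 1: 0.969, 1.05, 0.576, 0.28, 0.114, 0.038, 0 → sum = 3.027
V_1 = 3.027 / l_1 = 3.027 / 0.57 = 5.310526… → 5.311

5.311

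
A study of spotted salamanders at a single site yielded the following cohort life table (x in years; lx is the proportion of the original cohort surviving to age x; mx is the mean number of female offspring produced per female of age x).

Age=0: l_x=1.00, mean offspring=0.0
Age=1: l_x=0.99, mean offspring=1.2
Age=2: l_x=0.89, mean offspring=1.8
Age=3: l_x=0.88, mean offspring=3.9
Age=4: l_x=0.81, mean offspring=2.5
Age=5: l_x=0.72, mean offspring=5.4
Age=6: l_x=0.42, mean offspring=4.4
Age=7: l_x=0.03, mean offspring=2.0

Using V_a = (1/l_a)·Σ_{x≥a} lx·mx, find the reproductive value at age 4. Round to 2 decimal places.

lx·mx for x ≥ 4: 2.025, 3.888, 1.848, 0.06 → sum = 7.821
V_4 = 7.821 / l_4 = 7.821 / 0.81 = 9.655556… → 9.66

9.66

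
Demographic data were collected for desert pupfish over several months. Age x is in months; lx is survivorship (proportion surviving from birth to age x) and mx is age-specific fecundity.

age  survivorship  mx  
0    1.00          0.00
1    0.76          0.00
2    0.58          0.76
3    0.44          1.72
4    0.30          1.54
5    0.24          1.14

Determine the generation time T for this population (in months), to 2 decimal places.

lx·mx: 0, 0, 0.4408, 0.7568, 0.462, 0.2736 → R0 = 1.9332
x·lx·mx: 0, 0, 0.8816, 2.2704, 1.848, 1.368 → Σ = 6.368
T = 6.368 / 1.9332 = 3.29402… → 3.29

3.29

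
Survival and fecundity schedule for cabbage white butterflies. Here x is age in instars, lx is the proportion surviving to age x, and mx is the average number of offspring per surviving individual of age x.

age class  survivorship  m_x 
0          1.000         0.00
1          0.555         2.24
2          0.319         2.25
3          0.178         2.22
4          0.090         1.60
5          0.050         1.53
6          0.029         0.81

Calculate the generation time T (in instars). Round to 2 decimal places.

1.91

lx·mx: 0, 1.2432, 0.71775, 0.39516, 0.144, 0.0765, 0.02349 → R0 = 2.6001
x·lx·mx: 0, 1.2432, 1.4355, 1.18548, 0.576, 0.3825, 0.14094 → Σ = 4.96362
T = 4.96362 / 2.6001 = 1.909011… → 1.91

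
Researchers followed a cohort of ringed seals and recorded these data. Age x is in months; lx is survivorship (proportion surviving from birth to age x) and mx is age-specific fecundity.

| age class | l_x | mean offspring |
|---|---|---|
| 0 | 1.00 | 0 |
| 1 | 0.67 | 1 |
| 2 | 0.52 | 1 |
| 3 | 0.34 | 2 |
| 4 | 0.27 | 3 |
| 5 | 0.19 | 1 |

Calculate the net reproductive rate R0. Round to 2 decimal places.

lx·mx by age: 0, 0.67, 0.52, 0.68, 0.81, 0.19
R0 = Σ lx·mx = 2.87 → 2.87

2.87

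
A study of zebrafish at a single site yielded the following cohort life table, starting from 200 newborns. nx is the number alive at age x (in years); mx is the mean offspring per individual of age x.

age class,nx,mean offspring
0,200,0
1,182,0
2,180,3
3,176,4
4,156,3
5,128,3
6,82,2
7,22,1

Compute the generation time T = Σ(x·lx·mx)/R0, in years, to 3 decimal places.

lx = nx/n0 = nx/200: 1, 0.91, 0.9, 0.88, 0.78, 0.64, 0.41, 0.11
lx·mx: 0, 0, 2.7, 3.52, 2.34, 1.92, 0.82, 0.11 → R0 = 11.41
x·lx·mx: 0, 0, 5.4, 10.56, 9.36, 9.6, 4.92, 0.77 → Σ = 40.61
T = 40.61 / 11.41 = 3.559159… → 3.559

3.559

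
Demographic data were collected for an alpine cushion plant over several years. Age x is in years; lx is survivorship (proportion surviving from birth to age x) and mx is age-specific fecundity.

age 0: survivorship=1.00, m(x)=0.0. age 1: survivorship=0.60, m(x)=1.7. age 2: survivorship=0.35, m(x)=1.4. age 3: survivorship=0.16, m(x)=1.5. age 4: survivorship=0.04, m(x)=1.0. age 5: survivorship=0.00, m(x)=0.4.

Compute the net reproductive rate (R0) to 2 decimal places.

1.79

lx·mx by age: 0, 1.02, 0.49, 0.24, 0.04, 0
R0 = Σ lx·mx = 1.79 → 1.79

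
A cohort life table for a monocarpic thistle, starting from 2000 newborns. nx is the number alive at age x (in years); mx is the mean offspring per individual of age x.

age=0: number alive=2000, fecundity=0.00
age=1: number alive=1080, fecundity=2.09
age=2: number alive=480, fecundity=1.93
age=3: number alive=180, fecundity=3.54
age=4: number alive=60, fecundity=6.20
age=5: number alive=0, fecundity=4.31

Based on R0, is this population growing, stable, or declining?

lx = nx/n0 = nx/2000: 1, 0.54, 0.24, 0.09, 0.03, 0
R0 = Σ lx·mx = 0 + 1.1286 + 0.4632 + 0.3186 + 0.186 + 0 = 2.0964
R0 > 1, so the population is growing.

growing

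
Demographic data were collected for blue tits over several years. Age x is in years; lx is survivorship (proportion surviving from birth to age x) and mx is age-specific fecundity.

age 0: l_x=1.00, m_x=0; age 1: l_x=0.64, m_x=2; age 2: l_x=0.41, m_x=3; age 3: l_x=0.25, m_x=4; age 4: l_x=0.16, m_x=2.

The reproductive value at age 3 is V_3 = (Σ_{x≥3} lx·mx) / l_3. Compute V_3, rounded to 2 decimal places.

5.28

lx·mx for x ≥ 3: 1, 0.32 → sum = 1.32
V_3 = 1.32 / l_3 = 1.32 / 0.25 = 5.28 → 5.28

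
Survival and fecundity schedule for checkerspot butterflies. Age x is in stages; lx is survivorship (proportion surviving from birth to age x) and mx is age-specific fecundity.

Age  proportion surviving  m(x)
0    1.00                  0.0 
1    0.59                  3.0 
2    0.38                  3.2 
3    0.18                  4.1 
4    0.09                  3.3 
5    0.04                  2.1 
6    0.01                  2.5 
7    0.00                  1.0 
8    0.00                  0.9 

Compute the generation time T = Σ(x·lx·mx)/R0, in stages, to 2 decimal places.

lx·mx: 0, 1.77, 1.216, 0.738, 0.297, 0.084, 0.025, 0, 0 → R0 = 4.13
x·lx·mx: 0, 1.77, 2.432, 2.214, 1.188, 0.42, 0.15, 0, 0 → Σ = 8.174
T = 8.174 / 4.13 = 1.979177… → 1.98

1.98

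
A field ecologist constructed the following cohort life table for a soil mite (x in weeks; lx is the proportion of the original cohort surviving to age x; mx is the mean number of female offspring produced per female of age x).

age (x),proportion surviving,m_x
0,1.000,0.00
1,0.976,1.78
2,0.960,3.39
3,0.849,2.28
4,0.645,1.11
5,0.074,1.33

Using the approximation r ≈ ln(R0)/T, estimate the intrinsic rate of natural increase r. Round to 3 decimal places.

0.910

R0 = Σ lx·mx = 0 + 1.73728 + 3.2544 + 1.93572 + 0.71595 + 0.09842 = 7.74177
Σ x·lx·mx = 17.40914; T = 17.40914/7.74177 = 2.24873…
r ≈ ln(R0)/T = ln(7.74177)/2.24873… = 0.91013… → 0.910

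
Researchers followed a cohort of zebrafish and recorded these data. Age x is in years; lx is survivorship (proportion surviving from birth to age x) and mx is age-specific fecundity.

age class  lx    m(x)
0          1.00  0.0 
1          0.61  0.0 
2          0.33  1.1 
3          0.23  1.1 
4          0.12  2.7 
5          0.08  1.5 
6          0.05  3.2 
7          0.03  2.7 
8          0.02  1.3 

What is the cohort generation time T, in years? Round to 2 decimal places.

3.86

lx·mx: 0, 0, 0.363, 0.253, 0.324, 0.12, 0.16, 0.081, 0.026 → R0 = 1.327
x·lx·mx: 0, 0, 0.726, 0.759, 1.296, 0.6, 0.96, 0.567, 0.208 → Σ = 5.116
T = 5.116 / 1.327 = 3.855313… → 3.86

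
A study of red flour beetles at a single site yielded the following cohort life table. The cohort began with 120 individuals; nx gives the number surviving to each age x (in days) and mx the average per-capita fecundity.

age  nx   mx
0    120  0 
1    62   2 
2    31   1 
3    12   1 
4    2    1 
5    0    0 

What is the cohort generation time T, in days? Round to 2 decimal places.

1.36

lx = nx/n0 = nx/120: 1, 0.51667…, 0.25833…, 0.1, 0.01667…, 0
lx·mx: 0, 1.033333…, 0.258333…, 0.1, 0.016667…, 0 → R0 = 1.408333…
x·lx·mx: 0, 1.033333…, 0.516667…, 0.3, 0.066667…, 0 → Σ = 1.916667…
T = 1.916667… / 1.408333… = 1.360947… → 1.36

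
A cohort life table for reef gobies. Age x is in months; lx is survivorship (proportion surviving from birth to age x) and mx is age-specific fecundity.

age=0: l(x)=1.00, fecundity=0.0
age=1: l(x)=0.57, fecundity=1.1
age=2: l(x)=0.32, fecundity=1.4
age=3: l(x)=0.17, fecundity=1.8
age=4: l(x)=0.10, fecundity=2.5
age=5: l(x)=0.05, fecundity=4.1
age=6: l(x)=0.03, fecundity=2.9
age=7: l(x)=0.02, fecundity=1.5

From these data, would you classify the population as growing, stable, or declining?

growing

R0 = Σ lx·mx = 0 + 0.627 + 0.448 + 0.306 + 0.25 + 0.205 + 0.087 + 0.03 = 1.953
R0 > 1, so the population is growing.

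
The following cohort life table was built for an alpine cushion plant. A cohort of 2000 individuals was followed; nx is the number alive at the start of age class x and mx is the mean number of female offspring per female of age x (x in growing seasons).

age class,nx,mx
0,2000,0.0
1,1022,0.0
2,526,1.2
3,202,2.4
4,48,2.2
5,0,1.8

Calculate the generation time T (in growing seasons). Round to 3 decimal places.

2.570

lx = nx/n0 = nx/2000: 1, 0.511, 0.263, 0.101, 0.024, 0
lx·mx: 0, 0, 0.3156, 0.2424, 0.0528, 0 → R0 = 0.6108
x·lx·mx: 0, 0, 0.6312, 0.7272, 0.2112, 0 → Σ = 1.5696
T = 1.5696 / 0.6108 = 2.569745… → 2.570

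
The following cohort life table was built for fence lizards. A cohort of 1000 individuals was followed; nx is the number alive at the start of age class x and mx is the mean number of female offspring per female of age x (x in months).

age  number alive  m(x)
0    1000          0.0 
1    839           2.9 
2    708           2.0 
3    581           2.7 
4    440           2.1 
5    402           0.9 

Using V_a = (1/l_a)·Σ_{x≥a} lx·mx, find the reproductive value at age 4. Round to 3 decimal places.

lx = nx/n0 = nx/1000: 1, 0.839, 0.708, 0.581, 0.44, 0.402
lx·mx for x ≥ 4: 0.924, 0.3618 → sum = 1.2858
V_4 = 1.2858 / l_4 = 1.2858 / 0.44 = 2.922273… → 2.922

2.922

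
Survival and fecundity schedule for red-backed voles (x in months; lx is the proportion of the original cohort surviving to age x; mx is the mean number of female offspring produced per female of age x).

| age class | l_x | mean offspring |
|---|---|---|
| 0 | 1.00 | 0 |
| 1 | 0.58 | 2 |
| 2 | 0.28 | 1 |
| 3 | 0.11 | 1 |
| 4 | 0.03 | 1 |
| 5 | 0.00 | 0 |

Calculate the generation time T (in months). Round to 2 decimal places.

1.37

lx·mx: 0, 1.16, 0.28, 0.11, 0.03, 0 → R0 = 1.58
x·lx·mx: 0, 1.16, 0.56, 0.33, 0.12, 0 → Σ = 2.17
T = 2.17 / 1.58 = 1.373418… → 1.37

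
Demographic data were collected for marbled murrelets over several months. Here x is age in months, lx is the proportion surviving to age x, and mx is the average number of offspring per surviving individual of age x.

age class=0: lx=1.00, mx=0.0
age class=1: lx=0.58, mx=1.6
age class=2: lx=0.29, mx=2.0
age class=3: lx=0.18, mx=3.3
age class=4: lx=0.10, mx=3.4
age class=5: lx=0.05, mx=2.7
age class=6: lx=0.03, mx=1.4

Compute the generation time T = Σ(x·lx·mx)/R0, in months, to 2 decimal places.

lx·mx: 0, 0.928, 0.58, 0.594, 0.34, 0.135, 0.042 → R0 = 2.619
x·lx·mx: 0, 0.928, 1.16, 1.782, 1.36, 0.675, 0.252 → Σ = 6.157
T = 6.157 / 2.619 = 2.350897… → 2.35

2.35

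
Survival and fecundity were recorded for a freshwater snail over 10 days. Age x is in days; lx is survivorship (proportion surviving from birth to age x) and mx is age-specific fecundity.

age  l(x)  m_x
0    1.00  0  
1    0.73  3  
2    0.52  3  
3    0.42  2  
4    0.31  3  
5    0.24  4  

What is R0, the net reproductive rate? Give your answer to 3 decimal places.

6.480

lx·mx by age: 0, 2.19, 1.56, 0.84, 0.93, 0.96
R0 = Σ lx·mx = 6.48 → 6.480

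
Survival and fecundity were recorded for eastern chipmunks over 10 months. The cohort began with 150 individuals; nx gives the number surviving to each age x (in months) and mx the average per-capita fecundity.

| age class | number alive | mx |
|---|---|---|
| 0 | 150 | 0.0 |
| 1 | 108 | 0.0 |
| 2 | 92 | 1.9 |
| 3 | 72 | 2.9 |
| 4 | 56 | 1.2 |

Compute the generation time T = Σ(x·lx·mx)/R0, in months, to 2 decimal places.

lx = nx/n0 = nx/150: 1, 0.72, 0.61333…, 0.48, 0.37333…
lx·mx: 0, 0, 1.165333…, 1.392, 0.448… → R0 = 3.005333…
x·lx·mx: 0, 0, 2.330667…, 4.176, 1.792… → Σ = 8.298667…
T = 8.298667… / 3.005333… = 2.761313… → 2.76

2.76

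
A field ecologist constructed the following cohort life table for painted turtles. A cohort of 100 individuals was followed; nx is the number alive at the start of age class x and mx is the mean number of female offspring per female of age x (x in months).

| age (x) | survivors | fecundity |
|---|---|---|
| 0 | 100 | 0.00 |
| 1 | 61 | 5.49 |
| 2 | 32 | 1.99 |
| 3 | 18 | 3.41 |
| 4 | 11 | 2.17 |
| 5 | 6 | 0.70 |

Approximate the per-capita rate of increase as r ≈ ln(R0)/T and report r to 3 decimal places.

1.014

lx = nx/n0 = nx/100: 1, 0.61, 0.32, 0.18, 0.11, 0.06
R0 = Σ lx·mx = 0 + 3.3489 + 0.6368 + 0.6138 + 0.2387 + 0.042 = 4.8802
Σ x·lx·mx = 7.6287; T = 7.6287/4.8802 = 1.56319…
r ≈ ln(R0)/T = ln(4.8802)/1.56319… = 1.01407… → 1.014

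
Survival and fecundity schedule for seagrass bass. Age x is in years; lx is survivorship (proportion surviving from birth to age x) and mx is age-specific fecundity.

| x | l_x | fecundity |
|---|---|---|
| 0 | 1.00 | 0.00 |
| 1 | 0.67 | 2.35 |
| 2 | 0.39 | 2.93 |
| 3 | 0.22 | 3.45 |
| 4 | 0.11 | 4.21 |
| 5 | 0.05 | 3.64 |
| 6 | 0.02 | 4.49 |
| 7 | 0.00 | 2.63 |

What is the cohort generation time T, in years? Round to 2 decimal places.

2.24

lx·mx: 0, 1.5745, 1.1427, 0.759, 0.4631, 0.182, 0.0898, 0 → R0 = 4.2111
x·lx·mx: 0, 1.5745, 2.2854, 2.277, 1.8524, 0.91, 0.5388, 0 → Σ = 9.4381
T = 9.4381 / 4.2111 = 2.241243… → 2.24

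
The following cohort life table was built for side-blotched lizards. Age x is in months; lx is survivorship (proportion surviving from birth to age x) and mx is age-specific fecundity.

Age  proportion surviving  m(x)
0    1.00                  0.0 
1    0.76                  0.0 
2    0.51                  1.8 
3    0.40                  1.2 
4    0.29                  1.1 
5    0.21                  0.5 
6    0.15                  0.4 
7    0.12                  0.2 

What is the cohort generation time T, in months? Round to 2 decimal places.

2.94

lx·mx: 0, 0, 0.918, 0.48, 0.319, 0.105, 0.06, 0.024 → R0 = 1.906
x·lx·mx: 0, 0, 1.836, 1.44, 1.276, 0.525, 0.36, 0.168 → Σ = 5.605
T = 5.605 / 1.906 = 2.940714… → 2.94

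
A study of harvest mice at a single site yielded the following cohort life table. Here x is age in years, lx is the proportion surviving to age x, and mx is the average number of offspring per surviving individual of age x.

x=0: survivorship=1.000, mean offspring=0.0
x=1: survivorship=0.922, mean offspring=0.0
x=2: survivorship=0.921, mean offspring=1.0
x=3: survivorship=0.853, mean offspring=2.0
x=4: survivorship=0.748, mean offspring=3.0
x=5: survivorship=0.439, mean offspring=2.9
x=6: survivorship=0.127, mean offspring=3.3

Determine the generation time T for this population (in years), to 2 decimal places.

3.78

lx·mx: 0, 0, 0.921, 1.706, 2.244, 1.2731, 0.4191 → R0 = 6.5632
x·lx·mx: 0, 0, 1.842, 5.118, 8.976, 6.3655, 2.5146 → Σ = 24.8161
T = 24.8161 / 6.5632 = 3.781098… → 3.78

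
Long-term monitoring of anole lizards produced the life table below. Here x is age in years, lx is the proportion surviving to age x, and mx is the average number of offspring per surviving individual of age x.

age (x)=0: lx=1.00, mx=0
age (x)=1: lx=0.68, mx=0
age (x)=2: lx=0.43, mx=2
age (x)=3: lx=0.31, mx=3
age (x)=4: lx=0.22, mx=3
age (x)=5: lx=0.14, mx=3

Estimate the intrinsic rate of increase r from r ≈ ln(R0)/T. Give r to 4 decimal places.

0.3271

R0 = Σ lx·mx = 0 + 0 + 0.86 + 0.93 + 0.66 + 0.42 = 2.87
Σ x·lx·mx = 9.25; T = 9.25/2.87 = 3.223…
r ≈ ln(R0)/T = ln(2.87)/3.223… = 0.327122… → 0.3271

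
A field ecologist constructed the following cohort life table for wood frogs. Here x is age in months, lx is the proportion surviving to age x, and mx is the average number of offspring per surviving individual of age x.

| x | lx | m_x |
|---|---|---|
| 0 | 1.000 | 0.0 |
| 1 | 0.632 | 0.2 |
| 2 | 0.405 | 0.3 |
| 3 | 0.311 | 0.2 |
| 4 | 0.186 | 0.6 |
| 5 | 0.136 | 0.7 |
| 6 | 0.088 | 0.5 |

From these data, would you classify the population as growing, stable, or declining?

R0 = Σ lx·mx = 0 + 0.1264 + 0.1215 + 0.0622 + 0.1116 + 0.0952 + 0.044 = 0.5609
R0 < 1, so the population is declining.

declining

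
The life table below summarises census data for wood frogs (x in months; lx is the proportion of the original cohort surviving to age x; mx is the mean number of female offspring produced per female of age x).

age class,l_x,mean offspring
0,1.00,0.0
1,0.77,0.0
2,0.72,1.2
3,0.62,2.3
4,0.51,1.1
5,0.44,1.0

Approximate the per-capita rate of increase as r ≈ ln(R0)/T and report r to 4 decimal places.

0.3751

R0 = Σ lx·mx = 0 + 0 + 0.864 + 1.426 + 0.561 + 0.44 = 3.291
Σ x·lx·mx = 10.45; T = 10.45/3.291 = 3.17533…
r ≈ ln(R0)/T = ln(3.291)/3.17533… = 0.37514… → 0.3751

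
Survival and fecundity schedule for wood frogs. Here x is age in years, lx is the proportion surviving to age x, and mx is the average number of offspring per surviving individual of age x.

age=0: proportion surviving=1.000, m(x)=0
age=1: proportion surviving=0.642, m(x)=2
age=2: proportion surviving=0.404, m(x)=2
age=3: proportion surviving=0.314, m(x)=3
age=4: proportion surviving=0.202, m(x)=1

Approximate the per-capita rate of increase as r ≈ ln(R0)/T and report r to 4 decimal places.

R0 = Σ lx·mx = 0 + 1.284 + 0.808 + 0.942 + 0.202 = 3.236
Σ x·lx·mx = 6.534; T = 6.534/3.236 = 2.01916…
r ≈ ln(R0)/T = ln(3.236)/2.01916… = 0.581597… → 0.5816

0.5816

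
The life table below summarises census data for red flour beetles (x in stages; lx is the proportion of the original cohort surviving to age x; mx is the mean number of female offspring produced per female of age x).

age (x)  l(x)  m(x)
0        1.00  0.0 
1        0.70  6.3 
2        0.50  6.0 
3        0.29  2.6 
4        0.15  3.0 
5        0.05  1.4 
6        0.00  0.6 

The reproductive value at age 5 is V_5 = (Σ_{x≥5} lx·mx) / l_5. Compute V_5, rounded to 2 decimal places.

1.40

lx·mx for x ≥ 5: 0.07, 0 → sum = 0.07
V_5 = 0.07 / l_5 = 0.07 / 0.05 = 1.4 → 1.40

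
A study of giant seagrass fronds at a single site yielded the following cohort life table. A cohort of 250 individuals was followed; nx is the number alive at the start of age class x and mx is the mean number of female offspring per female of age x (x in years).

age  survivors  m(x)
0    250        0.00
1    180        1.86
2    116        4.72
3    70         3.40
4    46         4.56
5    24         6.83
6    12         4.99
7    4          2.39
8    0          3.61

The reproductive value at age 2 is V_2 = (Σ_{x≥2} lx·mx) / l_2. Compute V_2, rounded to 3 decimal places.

10.592

lx = nx/n0 = nx/250: 1, 0.72, 0.464, 0.28, 0.184, 0.096, 0.048, 0.016, 0
lx·mx for x ≥ 2: 2.19008, 0.952, 0.83904, 0.65568, 0.23952, 0.03824, 0 → sum = 4.91456
V_2 = 4.91456 / l_2 = 4.91456 / 0.464 = 10.591724… → 10.592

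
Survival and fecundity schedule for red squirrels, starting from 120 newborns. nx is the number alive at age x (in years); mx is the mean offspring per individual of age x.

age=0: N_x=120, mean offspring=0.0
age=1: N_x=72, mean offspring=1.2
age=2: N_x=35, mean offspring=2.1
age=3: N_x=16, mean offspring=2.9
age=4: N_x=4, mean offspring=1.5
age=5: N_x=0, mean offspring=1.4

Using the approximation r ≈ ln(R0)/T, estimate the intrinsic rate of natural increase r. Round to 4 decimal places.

0.3054

lx = nx/n0 = nx/120: 1, 0.6, 0.29167…, 0.13333…, 0.03333…, 0
R0 = Σ lx·mx = 0 + 0.72 + 0.6125… + 0.38667… + 0.05… + 0 = 1.769167…
Σ x·lx·mx = 3.305…; T = 3.305…/1.769167… = 1.86811…
r ≈ ln(R0)/T = ln(1.769167…)/1.86811… = 0.305393… → 0.3054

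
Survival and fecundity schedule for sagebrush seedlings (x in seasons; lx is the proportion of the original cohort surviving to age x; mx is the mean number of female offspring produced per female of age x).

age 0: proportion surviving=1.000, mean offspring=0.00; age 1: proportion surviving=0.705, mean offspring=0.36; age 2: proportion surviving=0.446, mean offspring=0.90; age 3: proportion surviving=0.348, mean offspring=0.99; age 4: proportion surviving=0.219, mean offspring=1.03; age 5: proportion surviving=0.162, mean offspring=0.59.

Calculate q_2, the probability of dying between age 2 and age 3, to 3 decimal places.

q_2 = (l_2 − l_3) / l_2 = (0.446 − 0.348) / 0.446
     = 0.098 / 0.446 = 0.219731… → 0.220

0.220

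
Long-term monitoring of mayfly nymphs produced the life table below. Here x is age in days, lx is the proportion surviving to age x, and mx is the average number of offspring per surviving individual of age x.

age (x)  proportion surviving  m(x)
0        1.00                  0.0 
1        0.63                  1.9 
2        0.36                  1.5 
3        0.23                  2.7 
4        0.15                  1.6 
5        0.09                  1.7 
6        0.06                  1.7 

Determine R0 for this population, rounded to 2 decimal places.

2.85

lx·mx by age: 0, 1.197, 0.54, 0.621, 0.24, 0.153, 0.102
R0 = Σ lx·mx = 2.853 → 2.85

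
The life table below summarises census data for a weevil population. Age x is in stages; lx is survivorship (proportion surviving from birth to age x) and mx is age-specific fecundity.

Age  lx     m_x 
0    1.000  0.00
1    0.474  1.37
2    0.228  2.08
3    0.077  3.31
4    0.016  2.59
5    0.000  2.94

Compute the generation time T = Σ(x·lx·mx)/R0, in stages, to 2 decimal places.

1.78

lx·mx: 0, 0.64938, 0.47424, 0.25487, 0.04144, 0 → R0 = 1.41993
x·lx·mx: 0, 0.64938, 0.94848, 0.76461, 0.16576, 0 → Σ = 2.52823
T = 2.52823 / 1.41993 = 1.780531… → 1.78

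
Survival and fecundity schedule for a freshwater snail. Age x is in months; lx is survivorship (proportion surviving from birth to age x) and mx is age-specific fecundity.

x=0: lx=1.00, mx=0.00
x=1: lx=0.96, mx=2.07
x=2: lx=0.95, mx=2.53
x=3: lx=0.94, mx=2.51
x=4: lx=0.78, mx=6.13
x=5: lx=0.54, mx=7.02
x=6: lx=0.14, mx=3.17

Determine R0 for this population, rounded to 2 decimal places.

lx·mx by age: 0, 1.9872, 2.4035, 2.3594, 4.7814, 3.7908, 0.4438
R0 = Σ lx·mx = 15.7661 → 15.77

15.77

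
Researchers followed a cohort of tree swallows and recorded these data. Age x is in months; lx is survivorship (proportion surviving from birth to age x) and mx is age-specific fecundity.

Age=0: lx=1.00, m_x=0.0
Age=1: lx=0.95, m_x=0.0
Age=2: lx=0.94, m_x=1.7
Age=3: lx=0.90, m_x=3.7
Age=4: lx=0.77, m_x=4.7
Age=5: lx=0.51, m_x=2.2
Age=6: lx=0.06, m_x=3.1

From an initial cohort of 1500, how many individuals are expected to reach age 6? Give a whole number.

Expected survivors = N0 · l_6 = 1500 × 0.06 = 90 → 90

90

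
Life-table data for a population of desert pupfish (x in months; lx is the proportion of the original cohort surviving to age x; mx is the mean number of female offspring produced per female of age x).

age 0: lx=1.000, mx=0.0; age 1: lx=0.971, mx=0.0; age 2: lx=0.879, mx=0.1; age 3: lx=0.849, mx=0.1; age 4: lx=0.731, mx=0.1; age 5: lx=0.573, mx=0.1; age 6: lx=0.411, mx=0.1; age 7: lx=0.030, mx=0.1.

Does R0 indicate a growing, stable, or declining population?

declining

R0 = Σ lx·mx = 0 + 0 + 0.0879 + 0.0849 + 0.0731 + 0.0573 + 0.0411 + 0.003 = 0.3473
R0 < 1, so the population is declining.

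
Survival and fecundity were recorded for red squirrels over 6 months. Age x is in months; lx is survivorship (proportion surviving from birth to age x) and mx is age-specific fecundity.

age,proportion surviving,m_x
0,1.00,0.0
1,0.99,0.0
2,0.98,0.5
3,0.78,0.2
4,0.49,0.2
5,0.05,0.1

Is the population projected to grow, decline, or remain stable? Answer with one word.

R0 = Σ lx·mx = 0 + 0 + 0.49 + 0.156 + 0.098 + 0.005 = 0.749
R0 < 1, so the population is declining.

declining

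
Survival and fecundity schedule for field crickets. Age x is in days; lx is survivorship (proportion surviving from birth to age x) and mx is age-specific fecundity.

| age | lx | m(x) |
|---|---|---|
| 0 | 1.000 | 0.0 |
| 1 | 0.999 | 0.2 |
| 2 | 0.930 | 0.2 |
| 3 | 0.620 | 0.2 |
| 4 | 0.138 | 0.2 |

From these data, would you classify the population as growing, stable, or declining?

declining

R0 = Σ lx·mx = 0 + 0.1998 + 0.186 + 0.124 + 0.0276 = 0.5374
R0 < 1, so the population is declining.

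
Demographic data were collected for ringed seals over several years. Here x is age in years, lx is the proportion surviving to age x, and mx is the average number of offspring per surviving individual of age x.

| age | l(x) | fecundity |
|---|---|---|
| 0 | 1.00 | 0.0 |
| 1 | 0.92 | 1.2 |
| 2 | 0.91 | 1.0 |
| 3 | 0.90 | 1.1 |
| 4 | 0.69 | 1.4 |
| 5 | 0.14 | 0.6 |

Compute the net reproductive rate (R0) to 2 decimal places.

lx·mx by age: 0, 1.104, 0.91, 0.99, 0.966, 0.084
R0 = Σ lx·mx = 4.054 → 4.05

4.05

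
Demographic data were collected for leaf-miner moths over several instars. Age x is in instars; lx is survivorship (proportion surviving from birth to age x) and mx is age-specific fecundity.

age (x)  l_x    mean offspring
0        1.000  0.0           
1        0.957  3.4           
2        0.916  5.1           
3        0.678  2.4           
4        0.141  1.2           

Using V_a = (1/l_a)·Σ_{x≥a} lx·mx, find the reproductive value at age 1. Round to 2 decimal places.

lx·mx for x ≥ 1: 3.2538, 4.6716, 1.6272, 0.1692 → sum = 9.7218
V_1 = 9.7218 / l_1 = 9.7218 / 0.957 = 10.158621… → 10.16

10.16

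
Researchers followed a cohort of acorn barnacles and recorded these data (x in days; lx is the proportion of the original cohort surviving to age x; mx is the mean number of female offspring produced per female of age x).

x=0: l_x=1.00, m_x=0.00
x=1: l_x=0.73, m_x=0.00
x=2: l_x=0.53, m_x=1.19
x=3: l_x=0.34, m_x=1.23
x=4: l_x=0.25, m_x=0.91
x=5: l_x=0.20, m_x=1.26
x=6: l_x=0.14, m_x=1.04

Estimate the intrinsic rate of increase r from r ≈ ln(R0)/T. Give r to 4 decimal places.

0.1551

R0 = Σ lx·mx = 0 + 0 + 0.6307 + 0.4182 + 0.2275 + 0.252 + 0.1456 = 1.674
Σ x·lx·mx = 5.5596; T = 5.5596/1.674 = 3.32115…
r ≈ ln(R0)/T = ln(1.674)/3.32115… = 0.155132… → 0.1551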